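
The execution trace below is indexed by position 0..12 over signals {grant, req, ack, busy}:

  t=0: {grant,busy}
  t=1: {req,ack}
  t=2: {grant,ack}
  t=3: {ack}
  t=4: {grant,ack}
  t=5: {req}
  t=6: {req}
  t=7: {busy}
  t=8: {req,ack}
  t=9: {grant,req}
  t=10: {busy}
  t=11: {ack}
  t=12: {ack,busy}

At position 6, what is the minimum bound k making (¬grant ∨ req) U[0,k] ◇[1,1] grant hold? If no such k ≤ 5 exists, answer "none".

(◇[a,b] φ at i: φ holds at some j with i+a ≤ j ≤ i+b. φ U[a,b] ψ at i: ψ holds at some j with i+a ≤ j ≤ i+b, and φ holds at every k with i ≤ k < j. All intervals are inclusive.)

Need earliest j ≥ 6 with ◇[1,1] grant, and (¬grant ∨ req) at every k in [6,j-1].
  j=6: rhs fails.
  j=7: rhs fails.
  j=8: rhs holds; lhs holds on [6,7]. k = 2.

2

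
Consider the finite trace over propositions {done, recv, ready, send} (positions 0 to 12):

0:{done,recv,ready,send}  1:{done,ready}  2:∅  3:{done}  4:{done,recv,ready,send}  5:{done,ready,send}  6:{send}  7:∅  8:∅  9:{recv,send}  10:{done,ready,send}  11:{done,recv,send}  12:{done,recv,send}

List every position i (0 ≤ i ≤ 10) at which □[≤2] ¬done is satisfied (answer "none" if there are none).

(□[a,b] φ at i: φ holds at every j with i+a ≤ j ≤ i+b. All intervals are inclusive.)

Evaluate at each i in [0,10]:
  i=0: ✗ (fails at j=0)
  i=1: ✗ (fails at j=1)
  i=2: ✗ (fails at j=3)
  i=3: ✗ (fails at j=3)
  i=4: ✗ (fails at j=4)
  i=5: ✗ (fails at j=5)
  i=6: ✓ (all of [6,8])
  i=7: ✓ (all of [7,9])
  i=8: ✗ (fails at j=10)
  i=9: ✗ (fails at j=10)
  i=10: ✗ (fails at j=10)

6, 7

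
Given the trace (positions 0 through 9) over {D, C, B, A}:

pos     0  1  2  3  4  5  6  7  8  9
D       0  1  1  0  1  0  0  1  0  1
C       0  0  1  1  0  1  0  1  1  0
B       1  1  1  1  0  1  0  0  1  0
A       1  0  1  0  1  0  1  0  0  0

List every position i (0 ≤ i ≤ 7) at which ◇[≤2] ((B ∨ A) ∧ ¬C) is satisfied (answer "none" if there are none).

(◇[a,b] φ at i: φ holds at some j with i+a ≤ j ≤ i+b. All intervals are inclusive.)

0, 1, 2, 3, 4, 5, 6

Evaluate at each i in [0,7]:
  i=0: ✓ (witness j=0)
  i=1: ✓ (witness j=1)
  i=2: ✓ (witness j=4)
  i=3: ✓ (witness j=4)
  i=4: ✓ (witness j=4)
  i=5: ✓ (witness j=6)
  i=6: ✓ (witness j=6)
  i=7: ✗ (none in [7,9])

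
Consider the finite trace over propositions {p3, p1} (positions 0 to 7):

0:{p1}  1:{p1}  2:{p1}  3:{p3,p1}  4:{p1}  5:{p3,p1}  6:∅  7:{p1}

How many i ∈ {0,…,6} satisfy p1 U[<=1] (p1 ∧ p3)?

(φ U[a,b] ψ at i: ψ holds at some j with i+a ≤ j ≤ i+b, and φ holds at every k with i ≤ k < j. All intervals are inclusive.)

Evaluate at each i in [0,6]:
  i=0: ✗ (no rhs in [0,1])
  i=1: ✗ (no rhs in [1,2])
  i=2: ✓ (rhs at j=3; lhs holds on [2,2])
  i=3: ✓ (rhs at j=3)
  i=4: ✓ (rhs at j=5; lhs holds on [4,4])
  i=5: ✓ (rhs at j=5)
  i=6: ✗ (no rhs in [6,7])
Positions where it holds: {2, 3, 4, 5} → 4.

4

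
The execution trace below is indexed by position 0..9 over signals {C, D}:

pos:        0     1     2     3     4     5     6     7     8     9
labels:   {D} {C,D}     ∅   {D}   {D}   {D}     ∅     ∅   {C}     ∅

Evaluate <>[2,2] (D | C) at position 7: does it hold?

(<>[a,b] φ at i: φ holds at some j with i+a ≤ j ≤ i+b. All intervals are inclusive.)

Check (D | C) at each j in [9,9]:
  j=9: false
No position in the window satisfies it → formula fails.

Does not hold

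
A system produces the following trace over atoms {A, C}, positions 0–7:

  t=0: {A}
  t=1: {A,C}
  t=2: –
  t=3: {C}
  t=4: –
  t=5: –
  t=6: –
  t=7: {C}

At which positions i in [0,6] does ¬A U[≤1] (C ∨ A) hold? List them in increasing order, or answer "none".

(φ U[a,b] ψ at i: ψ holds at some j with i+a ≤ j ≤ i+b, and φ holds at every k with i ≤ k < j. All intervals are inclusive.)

Evaluate at each i in [0,6]:
  i=0: ✓ (rhs at j=0)
  i=1: ✓ (rhs at j=1)
  i=2: ✓ (rhs at j=3; lhs holds on [2,2])
  i=3: ✓ (rhs at j=3)
  i=4: ✗ (no rhs in [4,5])
  i=5: ✗ (no rhs in [5,6])
  i=6: ✓ (rhs at j=7; lhs holds on [6,6])

0, 1, 2, 3, 6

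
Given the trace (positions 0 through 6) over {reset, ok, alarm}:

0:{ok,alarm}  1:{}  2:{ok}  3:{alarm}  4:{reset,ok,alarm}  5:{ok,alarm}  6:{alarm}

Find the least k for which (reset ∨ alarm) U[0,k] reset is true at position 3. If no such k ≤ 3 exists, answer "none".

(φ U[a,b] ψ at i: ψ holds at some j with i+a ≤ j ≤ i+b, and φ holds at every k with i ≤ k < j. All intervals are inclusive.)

Need earliest j ≥ 3 with reset, and (reset ∨ alarm) at every k in [3,j-1].
  j=3: rhs fails.
  j=4: rhs holds; lhs holds on [3,3]. k = 1.

1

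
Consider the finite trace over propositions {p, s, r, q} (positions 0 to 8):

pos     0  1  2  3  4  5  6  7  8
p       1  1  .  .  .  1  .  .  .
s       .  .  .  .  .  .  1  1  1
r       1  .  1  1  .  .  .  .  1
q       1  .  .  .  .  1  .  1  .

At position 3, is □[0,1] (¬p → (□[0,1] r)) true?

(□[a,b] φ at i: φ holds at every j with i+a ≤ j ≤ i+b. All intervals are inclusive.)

False

Check (¬p → (□[0,1] r)) at every j in [3,4]:
  j=3: antecedent true; consequent fails at 4 → ✗
  j=4: antecedent true; consequent fails at 4 → ✗
Fails at j=3 → formula fails.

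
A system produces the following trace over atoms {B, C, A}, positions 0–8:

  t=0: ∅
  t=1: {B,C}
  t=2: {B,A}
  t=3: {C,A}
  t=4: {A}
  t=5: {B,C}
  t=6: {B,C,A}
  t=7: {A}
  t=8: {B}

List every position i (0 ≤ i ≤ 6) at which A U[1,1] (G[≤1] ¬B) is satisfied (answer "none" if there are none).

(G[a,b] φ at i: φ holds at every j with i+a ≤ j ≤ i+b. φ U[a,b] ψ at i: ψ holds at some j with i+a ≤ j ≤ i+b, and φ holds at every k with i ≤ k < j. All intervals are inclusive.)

Evaluate at each i in [0,6]:
  i=0: ✗ (no rhs in [1,1])
  i=1: ✗ (no rhs in [2,2])
  i=2: ✓ (rhs at j=3; lhs holds on [2,2])
  i=3: ✗ (no rhs in [4,4])
  i=4: ✗ (no rhs in [5,5])
  i=5: ✗ (no rhs in [6,6])
  i=6: ✗ (no rhs in [7,7])

2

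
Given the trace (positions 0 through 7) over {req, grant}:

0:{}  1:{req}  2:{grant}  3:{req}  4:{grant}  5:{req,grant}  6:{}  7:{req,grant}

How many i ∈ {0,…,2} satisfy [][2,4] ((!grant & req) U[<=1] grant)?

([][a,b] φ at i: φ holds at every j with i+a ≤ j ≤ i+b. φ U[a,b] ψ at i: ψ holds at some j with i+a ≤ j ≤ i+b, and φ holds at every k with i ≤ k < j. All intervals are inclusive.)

Evaluate at each i in [0,2]:
  i=0: ✓ (all of [2,4])
  i=1: ✓ (all of [3,5])
  i=2: ✗ (fails at j=6)
Positions where it holds: {0, 1} → 2.

2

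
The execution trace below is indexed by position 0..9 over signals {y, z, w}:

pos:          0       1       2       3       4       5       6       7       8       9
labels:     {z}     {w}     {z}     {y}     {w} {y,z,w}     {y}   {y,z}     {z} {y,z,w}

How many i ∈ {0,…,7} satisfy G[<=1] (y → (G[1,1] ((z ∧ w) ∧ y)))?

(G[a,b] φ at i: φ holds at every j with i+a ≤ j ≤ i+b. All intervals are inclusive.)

Evaluate at each i in [0,7]:
  i=0: ✓ (all of [0,1])
  i=1: ✓ (all of [1,2])
  i=2: ✗ (fails at j=3)
  i=3: ✗ (fails at j=3)
  i=4: ✗ (fails at j=5)
  i=5: ✗ (fails at j=5)
  i=6: ✗ (fails at j=6)
  i=7: ✗ (fails at j=7)
Positions where it holds: {0, 1} → 2.

2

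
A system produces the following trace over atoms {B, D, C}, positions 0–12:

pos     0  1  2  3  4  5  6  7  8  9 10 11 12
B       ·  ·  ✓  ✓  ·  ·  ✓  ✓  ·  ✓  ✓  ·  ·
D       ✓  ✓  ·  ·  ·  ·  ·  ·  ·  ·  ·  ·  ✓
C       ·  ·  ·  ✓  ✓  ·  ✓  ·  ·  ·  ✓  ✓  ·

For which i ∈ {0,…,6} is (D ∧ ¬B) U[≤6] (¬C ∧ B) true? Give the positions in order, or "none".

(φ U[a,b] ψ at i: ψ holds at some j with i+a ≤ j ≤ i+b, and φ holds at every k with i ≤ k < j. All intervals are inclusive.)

0, 1, 2

Evaluate at each i in [0,6]:
  i=0: ✓ (rhs at j=2; lhs holds on [0,1])
  i=1: ✓ (rhs at j=2; lhs holds on [1,1])
  i=2: ✓ (rhs at j=2)
  i=3: ✗ (lhs fails at k=3 before rhs at j=7)
  i=4: ✗ (lhs fails at k=4 before rhs at j=7)
  i=5: ✗ (lhs fails at k=5 before rhs at j=7)
  i=6: ✗ (lhs fails at k=6 before rhs at j=7)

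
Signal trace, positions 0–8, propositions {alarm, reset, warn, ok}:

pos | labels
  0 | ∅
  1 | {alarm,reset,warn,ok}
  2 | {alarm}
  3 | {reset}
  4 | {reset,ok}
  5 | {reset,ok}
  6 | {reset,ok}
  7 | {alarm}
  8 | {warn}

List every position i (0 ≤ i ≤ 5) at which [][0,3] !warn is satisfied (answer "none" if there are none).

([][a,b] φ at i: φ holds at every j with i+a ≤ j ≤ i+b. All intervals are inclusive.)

Evaluate at each i in [0,5]:
  i=0: ✗ (fails at j=1)
  i=1: ✗ (fails at j=1)
  i=2: ✓ (all of [2,5])
  i=3: ✓ (all of [3,6])
  i=4: ✓ (all of [4,7])
  i=5: ✗ (fails at j=8)

2, 3, 4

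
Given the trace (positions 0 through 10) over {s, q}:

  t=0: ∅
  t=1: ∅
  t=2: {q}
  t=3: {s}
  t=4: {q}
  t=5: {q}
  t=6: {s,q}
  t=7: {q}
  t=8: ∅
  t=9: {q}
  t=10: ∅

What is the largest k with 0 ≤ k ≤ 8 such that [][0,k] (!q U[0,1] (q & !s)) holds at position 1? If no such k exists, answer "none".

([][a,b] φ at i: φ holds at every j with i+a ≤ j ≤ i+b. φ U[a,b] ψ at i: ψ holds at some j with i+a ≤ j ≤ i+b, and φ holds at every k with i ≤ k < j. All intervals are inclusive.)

(!q U[0,1] (q & !s)) must hold from j=1 onward; find where it first fails.
  j=1: holds
  j=2: holds
  j=3: holds
  j=4: holds
  j=5: holds
  j=6: fails
Holds on [1,5], so largest k = 4.

4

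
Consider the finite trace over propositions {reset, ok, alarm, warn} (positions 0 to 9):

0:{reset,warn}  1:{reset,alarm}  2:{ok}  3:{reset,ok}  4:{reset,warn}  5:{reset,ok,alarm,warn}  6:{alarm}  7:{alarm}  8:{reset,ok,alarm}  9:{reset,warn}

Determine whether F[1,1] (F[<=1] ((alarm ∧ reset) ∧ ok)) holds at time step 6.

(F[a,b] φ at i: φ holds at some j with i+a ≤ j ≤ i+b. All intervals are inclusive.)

True

Check F[<=1] ((alarm ∧ reset) ∧ ok) at each j in [7,7]:
  j=7: holds (witness at 8)
Found at j=7 → formula holds.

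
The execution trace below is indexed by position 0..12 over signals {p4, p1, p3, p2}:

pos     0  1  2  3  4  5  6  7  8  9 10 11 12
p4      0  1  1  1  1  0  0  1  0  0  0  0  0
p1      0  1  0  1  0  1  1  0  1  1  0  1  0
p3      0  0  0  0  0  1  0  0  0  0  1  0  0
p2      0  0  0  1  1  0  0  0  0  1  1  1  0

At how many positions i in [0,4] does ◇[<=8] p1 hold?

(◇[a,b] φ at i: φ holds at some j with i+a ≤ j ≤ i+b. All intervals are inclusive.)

Evaluate at each i in [0,4]:
  i=0: ✓ (witness j=1)
  i=1: ✓ (witness j=1)
  i=2: ✓ (witness j=3)
  i=3: ✓ (witness j=3)
  i=4: ✓ (witness j=5)
Positions where it holds: {0, 1, 2, 3, 4} → 5.

5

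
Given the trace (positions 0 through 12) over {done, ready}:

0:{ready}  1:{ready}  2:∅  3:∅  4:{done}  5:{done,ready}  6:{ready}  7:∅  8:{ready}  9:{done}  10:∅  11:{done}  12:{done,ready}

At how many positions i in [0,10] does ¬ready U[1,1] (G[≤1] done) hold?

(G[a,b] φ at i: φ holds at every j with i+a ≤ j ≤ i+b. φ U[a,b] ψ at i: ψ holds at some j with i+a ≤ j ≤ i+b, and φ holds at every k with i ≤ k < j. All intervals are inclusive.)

Evaluate at each i in [0,10]:
  i=0: ✗ (no rhs in [1,1])
  i=1: ✗ (no rhs in [2,2])
  i=2: ✗ (no rhs in [3,3])
  i=3: ✓ (rhs at j=4; lhs holds on [3,3])
  i=4: ✗ (no rhs in [5,5])
  i=5: ✗ (no rhs in [6,6])
  i=6: ✗ (no rhs in [7,7])
  i=7: ✗ (no rhs in [8,8])
  i=8: ✗ (no rhs in [9,9])
  i=9: ✗ (no rhs in [10,10])
  i=10: ✓ (rhs at j=11; lhs holds on [10,10])
Positions where it holds: {3, 10} → 2.

2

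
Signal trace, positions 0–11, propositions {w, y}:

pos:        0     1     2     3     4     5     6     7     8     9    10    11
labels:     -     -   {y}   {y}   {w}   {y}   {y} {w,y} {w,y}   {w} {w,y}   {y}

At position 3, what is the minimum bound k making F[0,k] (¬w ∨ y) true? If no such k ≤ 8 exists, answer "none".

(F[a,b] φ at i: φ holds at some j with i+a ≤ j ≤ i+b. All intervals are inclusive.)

Scan j = 3,4,… for (¬w ∨ y):
  j=3: holds
First hit at j=3, so smallest k = 3-3 = 0.

0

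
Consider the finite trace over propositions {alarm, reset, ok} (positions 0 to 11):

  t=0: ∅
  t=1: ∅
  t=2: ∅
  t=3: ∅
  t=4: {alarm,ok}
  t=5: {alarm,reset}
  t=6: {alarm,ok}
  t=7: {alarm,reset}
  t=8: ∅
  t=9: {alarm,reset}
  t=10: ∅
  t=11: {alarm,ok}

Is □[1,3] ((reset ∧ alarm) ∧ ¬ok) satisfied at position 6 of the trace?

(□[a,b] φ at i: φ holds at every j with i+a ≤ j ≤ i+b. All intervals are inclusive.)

No

Check ((reset ∧ alarm) ∧ ¬ok) at every j in [7,9]:
  j=7: true
  j=8: false
  j=9: true
Fails at j=8 → formula fails.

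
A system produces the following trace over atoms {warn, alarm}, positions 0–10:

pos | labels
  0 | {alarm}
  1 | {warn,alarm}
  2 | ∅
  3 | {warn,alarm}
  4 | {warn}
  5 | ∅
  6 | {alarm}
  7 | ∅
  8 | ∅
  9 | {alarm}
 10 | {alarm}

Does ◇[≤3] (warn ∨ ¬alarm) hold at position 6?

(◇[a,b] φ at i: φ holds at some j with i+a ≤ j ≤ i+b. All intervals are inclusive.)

True

Check (warn ∨ ¬alarm) at each j in [6,9]:
  j=6: false
  j=7: true
  j=8: true
  j=9: false
Found at j=7 → formula holds.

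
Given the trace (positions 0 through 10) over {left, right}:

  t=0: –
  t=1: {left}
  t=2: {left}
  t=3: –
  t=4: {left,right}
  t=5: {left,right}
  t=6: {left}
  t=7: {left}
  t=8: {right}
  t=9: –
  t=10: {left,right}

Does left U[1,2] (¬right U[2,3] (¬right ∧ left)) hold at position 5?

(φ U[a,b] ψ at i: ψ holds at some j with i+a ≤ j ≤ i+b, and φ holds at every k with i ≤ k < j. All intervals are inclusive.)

False

Need some j in [6,7] with (¬right U[2,3] (¬right ∧ left)), and left at every k in [5,j-1].
  j=6: (¬right U[2,3] (¬right ∧ left)) — fails.
  j=7: (¬right U[2,3] (¬right ∧ left)) — fails.
No j in the window works → until fails.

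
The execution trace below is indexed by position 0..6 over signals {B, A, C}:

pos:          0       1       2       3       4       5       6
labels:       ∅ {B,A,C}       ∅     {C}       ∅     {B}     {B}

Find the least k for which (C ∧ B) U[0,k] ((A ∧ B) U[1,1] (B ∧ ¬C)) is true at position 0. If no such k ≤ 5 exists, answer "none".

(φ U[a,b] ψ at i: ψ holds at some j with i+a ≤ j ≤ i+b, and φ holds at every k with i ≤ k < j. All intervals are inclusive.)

Need earliest j ≥ 0 with ((A ∧ B) U[1,1] (B ∧ ¬C)), and (C ∧ B) at every k in [0,j-1].
  j=0: rhs fails.
  j=1: rhs fails.
  j=2: rhs fails.
  j=3: rhs fails.
  j=4: rhs fails.
  j=5: rhs fails.
No witness within the range → none.

none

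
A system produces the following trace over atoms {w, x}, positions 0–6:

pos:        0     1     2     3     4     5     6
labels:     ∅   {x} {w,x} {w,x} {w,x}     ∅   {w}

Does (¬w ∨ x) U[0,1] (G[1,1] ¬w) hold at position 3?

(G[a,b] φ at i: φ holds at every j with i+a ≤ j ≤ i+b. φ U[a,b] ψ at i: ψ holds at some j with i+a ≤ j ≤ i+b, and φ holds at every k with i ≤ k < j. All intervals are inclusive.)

Holds

Need some j in [3,4] with G[1,1] ¬w, and (¬w ∨ x) at every k in [3,j-1].
  j=3: G[1,1] ¬w — fails at 4.
  j=4: G[1,1] ¬w holds; (¬w ∨ x) holds at every k in [3,3] → satisfied.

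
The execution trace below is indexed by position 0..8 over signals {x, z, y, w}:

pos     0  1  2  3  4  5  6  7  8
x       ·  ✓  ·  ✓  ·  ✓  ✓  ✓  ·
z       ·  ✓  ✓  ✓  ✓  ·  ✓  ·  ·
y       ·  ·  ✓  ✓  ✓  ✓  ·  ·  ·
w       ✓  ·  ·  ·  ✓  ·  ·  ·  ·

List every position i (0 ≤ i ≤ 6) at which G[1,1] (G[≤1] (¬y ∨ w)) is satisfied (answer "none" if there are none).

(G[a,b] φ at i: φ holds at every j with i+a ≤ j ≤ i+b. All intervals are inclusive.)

Evaluate at each i in [0,6]:
  i=0: ✗ (fails at j=1)
  i=1: ✗ (fails at j=2)
  i=2: ✗ (fails at j=3)
  i=3: ✗ (fails at j=4)
  i=4: ✗ (fails at j=5)
  i=5: ✓ (all of [6,6])
  i=6: ✓ (all of [7,7])

5, 6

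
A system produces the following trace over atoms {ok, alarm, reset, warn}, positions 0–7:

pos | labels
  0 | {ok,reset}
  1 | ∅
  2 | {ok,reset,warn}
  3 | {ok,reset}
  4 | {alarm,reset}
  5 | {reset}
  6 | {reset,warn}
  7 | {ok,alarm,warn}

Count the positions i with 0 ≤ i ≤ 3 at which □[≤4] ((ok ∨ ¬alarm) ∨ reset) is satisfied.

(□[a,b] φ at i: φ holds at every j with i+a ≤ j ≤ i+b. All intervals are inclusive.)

Evaluate at each i in [0,3]:
  i=0: ✓ (all of [0,4])
  i=1: ✓ (all of [1,5])
  i=2: ✓ (all of [2,6])
  i=3: ✓ (all of [3,7])
Positions where it holds: {0, 1, 2, 3} → 4.

4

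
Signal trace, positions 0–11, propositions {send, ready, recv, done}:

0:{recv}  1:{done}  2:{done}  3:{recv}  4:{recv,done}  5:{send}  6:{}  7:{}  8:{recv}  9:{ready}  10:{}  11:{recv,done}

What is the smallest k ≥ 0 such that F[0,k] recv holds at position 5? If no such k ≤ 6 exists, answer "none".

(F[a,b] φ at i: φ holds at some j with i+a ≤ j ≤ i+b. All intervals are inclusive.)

3

Scan j = 5,6,… for recv:
  j=5: fails
  j=6: fails
  j=7: fails
  j=8: holds
First hit at j=8, so smallest k = 8-5 = 3.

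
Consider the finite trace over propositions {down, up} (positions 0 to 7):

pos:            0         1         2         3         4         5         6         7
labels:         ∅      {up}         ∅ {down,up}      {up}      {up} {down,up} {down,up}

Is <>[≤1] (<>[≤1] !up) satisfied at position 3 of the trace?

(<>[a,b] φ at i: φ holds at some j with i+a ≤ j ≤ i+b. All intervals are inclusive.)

No

Check <>[≤1] !up at each j in [3,4]:
  j=3: fails (none in [3,4])
  j=4: fails (none in [4,5])
No position in the window satisfies it → formula fails.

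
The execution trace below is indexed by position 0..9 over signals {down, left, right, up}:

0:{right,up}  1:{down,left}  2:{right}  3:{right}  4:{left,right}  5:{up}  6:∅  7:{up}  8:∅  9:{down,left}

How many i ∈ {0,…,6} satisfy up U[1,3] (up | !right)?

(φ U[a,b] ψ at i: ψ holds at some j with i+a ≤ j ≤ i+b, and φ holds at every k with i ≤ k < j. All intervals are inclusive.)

Evaluate at each i in [0,6]:
  i=0: ✓ (rhs at j=1; lhs holds on [0,0])
  i=1: ✗ (no rhs in [2,4])
  i=2: ✗ (lhs fails at k=2 before rhs at j=5)
  i=3: ✗ (lhs fails at k=3 before rhs at j=5)
  i=4: ✗ (lhs fails at k=4 before rhs at j=5)
  i=5: ✓ (rhs at j=6; lhs holds on [5,5])
  i=6: ✗ (lhs fails at k=6 before rhs at j=7)
Positions where it holds: {0, 5} → 2.

2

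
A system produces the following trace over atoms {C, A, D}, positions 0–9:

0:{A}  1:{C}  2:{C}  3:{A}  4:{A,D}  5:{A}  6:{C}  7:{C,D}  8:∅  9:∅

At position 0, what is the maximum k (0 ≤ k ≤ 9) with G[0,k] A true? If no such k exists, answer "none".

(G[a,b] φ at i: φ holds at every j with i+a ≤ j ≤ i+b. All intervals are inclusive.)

0

A must hold from j=0 onward; find where it first fails.
  j=0: holds
  j=1: fails
Holds on [0,0], so largest k = 0.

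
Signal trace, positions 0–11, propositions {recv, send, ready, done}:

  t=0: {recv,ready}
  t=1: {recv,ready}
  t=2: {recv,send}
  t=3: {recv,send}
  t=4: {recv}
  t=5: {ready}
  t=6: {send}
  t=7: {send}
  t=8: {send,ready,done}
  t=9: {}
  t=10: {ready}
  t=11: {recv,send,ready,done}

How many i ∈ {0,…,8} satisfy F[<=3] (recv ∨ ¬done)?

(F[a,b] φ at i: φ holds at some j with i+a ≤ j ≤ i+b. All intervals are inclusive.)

9

Evaluate at each i in [0,8]:
  i=0: ✓ (witness j=0)
  i=1: ✓ (witness j=1)
  i=2: ✓ (witness j=2)
  i=3: ✓ (witness j=3)
  i=4: ✓ (witness j=4)
  i=5: ✓ (witness j=5)
  i=6: ✓ (witness j=6)
  i=7: ✓ (witness j=7)
  i=8: ✓ (witness j=9)
Positions where it holds: {0, 1, 2, 3, 4, 5, 6, 7, 8} → 9.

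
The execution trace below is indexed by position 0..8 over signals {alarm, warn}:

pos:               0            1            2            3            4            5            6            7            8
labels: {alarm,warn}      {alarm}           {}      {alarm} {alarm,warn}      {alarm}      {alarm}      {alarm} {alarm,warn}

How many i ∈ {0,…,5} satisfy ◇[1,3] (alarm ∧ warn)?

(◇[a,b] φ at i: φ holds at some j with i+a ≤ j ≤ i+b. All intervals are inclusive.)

4

Evaluate at each i in [0,5]:
  i=0: ✗ (none in [1,3])
  i=1: ✓ (witness j=4)
  i=2: ✓ (witness j=4)
  i=3: ✓ (witness j=4)
  i=4: ✗ (none in [5,7])
  i=5: ✓ (witness j=8)
Positions where it holds: {1, 2, 3, 5} → 4.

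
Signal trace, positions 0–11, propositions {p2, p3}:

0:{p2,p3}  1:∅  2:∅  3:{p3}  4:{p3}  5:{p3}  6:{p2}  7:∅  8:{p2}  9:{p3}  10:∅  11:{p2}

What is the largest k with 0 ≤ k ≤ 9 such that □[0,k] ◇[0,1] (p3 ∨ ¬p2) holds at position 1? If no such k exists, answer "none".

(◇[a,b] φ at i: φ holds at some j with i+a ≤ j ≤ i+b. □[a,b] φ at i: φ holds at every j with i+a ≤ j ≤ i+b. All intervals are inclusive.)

9

◇[0,1] (p3 ∨ ¬p2) must hold from j=1 onward; find where it first fails.
  j=1: holds
  j=2: holds
  j=3: holds
  j=4: holds
  j=5: holds
  j=6: holds
  j=7: holds
  j=8: holds
  j=9: holds
  j=10: holds
Holds through j=10; largest k = 9.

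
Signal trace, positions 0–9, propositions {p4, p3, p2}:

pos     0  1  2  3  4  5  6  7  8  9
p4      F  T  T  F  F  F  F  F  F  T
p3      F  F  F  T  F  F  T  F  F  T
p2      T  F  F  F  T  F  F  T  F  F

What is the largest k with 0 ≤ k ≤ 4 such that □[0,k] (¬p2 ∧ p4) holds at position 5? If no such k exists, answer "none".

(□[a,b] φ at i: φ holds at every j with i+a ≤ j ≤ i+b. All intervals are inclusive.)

(¬p2 ∧ p4) must hold from j=5 onward; find where it first fails.
  j=5: fails → no k works.

none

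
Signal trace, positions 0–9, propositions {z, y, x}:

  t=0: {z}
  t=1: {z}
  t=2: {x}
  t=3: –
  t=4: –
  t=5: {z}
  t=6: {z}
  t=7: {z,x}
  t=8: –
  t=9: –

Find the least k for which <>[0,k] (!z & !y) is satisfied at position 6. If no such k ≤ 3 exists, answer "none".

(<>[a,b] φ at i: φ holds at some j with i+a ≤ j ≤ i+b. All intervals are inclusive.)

2

Scan j = 6,7,… for (!z & !y):
  j=6: fails
  j=7: fails
  j=8: holds
First hit at j=8, so smallest k = 8-6 = 2.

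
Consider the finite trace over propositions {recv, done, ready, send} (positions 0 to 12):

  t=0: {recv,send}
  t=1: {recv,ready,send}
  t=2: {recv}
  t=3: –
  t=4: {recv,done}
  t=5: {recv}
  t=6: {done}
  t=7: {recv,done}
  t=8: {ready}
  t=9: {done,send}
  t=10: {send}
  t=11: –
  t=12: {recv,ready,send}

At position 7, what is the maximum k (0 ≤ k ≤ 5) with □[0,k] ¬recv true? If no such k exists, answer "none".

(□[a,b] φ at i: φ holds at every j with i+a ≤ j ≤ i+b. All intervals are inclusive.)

none

¬recv must hold from j=7 onward; find where it first fails.
  j=7: fails → no k works.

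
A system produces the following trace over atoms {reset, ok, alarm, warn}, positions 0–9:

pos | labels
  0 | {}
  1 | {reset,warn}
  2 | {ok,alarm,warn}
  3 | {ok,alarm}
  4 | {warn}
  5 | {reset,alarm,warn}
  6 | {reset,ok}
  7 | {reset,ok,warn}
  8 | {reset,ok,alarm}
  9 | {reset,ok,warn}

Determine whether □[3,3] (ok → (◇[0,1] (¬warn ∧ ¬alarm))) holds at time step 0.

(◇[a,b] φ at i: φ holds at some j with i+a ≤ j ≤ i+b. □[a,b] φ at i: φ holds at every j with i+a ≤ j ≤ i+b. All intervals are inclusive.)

Check (ok → (◇[0,1] (¬warn ∧ ¬alarm))) at every j in [3,3]:
  j=3: antecedent true; consequent fails (none in [3,4]) → ✗
Fails at j=3 → formula fails.

No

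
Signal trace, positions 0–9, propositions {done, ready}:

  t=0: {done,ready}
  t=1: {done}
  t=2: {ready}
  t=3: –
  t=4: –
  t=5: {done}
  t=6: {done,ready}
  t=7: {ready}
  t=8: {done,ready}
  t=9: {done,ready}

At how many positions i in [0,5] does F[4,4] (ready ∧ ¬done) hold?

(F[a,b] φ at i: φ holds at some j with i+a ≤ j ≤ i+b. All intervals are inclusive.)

Evaluate at each i in [0,5]:
  i=0: ✗ (none in [4,4])
  i=1: ✗ (none in [5,5])
  i=2: ✗ (none in [6,6])
  i=3: ✓ (witness j=7)
  i=4: ✗ (none in [8,8])
  i=5: ✗ (none in [9,9])
Positions where it holds: {3} → 1.

1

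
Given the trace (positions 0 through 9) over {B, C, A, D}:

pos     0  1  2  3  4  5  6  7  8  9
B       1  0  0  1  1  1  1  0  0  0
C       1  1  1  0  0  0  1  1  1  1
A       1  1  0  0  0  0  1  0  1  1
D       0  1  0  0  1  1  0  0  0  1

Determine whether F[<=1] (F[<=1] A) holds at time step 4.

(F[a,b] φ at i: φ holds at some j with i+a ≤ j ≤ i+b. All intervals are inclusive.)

Yes

Check F[<=1] A at each j in [4,5]:
  j=4: fails (none in [4,5])
  j=5: holds (witness at 6)
Found at j=5 → formula holds.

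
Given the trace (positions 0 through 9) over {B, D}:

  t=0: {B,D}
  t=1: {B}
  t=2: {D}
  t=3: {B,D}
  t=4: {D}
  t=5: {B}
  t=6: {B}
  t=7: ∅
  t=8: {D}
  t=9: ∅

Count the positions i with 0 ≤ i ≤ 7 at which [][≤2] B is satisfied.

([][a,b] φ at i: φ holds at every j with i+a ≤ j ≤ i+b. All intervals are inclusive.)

0

Evaluate at each i in [0,7]:
  i=0: ✗ (fails at j=2)
  i=1: ✗ (fails at j=2)
  i=2: ✗ (fails at j=2)
  i=3: ✗ (fails at j=4)
  i=4: ✗ (fails at j=4)
  i=5: ✗ (fails at j=7)
  i=6: ✗ (fails at j=7)
  i=7: ✗ (fails at j=7)
Positions where it holds: {} → 0.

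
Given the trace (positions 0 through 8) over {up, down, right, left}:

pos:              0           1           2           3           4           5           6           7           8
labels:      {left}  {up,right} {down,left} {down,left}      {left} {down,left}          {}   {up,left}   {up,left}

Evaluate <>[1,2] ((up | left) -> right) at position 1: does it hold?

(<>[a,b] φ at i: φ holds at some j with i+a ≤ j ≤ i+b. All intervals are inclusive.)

Check ((up | left) -> right) at each j in [2,3]:
  j=2: false
  j=3: false
No position in the window satisfies it → formula fails.

False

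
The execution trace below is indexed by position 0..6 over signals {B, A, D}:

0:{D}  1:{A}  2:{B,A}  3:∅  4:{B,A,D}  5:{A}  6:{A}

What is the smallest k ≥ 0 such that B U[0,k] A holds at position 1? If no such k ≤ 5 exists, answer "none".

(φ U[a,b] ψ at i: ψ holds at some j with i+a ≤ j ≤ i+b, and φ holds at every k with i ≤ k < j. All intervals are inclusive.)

0

Need earliest j ≥ 1 with A, and B at every k in [1,j-1].
  j=1: rhs holds (empty prefix). k = 0.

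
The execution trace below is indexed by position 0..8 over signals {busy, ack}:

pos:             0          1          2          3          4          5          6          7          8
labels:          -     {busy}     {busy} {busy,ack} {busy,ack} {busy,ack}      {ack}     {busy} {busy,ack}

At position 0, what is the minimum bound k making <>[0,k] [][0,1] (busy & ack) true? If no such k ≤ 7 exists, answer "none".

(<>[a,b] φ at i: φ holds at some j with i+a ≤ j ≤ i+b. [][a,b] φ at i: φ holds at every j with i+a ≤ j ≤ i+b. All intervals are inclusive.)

Scan j = 0,1,… for [][0,1] (busy & ack):
  j=0: fails
  j=1: fails
  j=2: fails
  j=3: holds
First hit at j=3, so smallest k = 3-0 = 3.

3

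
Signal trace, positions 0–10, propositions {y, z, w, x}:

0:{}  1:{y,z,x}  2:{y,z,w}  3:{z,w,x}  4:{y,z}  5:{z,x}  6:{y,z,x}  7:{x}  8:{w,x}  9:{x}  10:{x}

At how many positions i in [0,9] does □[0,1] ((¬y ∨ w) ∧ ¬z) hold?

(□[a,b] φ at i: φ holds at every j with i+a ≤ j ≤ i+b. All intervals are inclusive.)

Evaluate at each i in [0,9]:
  i=0: ✗ (fails at j=1)
  i=1: ✗ (fails at j=1)
  i=2: ✗ (fails at j=2)
  i=3: ✗ (fails at j=3)
  i=4: ✗ (fails at j=4)
  i=5: ✗ (fails at j=5)
  i=6: ✗ (fails at j=6)
  i=7: ✓ (all of [7,8])
  i=8: ✓ (all of [8,9])
  i=9: ✓ (all of [9,10])
Positions where it holds: {7, 8, 9} → 3.

3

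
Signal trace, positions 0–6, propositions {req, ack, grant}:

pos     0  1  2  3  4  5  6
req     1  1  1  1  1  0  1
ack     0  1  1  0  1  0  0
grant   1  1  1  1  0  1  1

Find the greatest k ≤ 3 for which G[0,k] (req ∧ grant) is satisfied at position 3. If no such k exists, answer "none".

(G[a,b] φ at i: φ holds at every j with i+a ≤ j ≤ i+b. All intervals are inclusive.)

(req ∧ grant) must hold from j=3 onward; find where it first fails.
  j=3: holds
  j=4: fails
Holds on [3,3], so largest k = 0.

0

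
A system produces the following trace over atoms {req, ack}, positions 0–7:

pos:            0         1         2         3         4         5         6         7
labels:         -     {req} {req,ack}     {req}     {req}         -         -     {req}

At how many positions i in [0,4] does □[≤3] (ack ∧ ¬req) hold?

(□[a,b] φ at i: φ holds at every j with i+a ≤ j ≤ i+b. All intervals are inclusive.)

Evaluate at each i in [0,4]:
  i=0: ✗ (fails at j=0)
  i=1: ✗ (fails at j=1)
  i=2: ✗ (fails at j=2)
  i=3: ✗ (fails at j=3)
  i=4: ✗ (fails at j=4)
Positions where it holds: {} → 0.

0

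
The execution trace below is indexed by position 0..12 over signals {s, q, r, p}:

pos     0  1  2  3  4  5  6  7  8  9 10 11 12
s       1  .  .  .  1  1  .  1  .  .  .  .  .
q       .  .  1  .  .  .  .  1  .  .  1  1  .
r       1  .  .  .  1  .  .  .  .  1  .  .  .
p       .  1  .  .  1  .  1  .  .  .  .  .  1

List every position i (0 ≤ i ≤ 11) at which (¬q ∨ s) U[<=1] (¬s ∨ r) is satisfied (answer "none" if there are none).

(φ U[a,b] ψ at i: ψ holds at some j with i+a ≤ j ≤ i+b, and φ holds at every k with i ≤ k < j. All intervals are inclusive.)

0, 1, 2, 3, 4, 5, 6, 7, 8, 9, 10, 11

Evaluate at each i in [0,11]:
  i=0: ✓ (rhs at j=0)
  i=1: ✓ (rhs at j=1)
  i=2: ✓ (rhs at j=2)
  i=3: ✓ (rhs at j=3)
  i=4: ✓ (rhs at j=4)
  i=5: ✓ (rhs at j=6; lhs holds on [5,5])
  i=6: ✓ (rhs at j=6)
  i=7: ✓ (rhs at j=8; lhs holds on [7,7])
  i=8: ✓ (rhs at j=8)
  i=9: ✓ (rhs at j=9)
  i=10: ✓ (rhs at j=10)
  i=11: ✓ (rhs at j=11)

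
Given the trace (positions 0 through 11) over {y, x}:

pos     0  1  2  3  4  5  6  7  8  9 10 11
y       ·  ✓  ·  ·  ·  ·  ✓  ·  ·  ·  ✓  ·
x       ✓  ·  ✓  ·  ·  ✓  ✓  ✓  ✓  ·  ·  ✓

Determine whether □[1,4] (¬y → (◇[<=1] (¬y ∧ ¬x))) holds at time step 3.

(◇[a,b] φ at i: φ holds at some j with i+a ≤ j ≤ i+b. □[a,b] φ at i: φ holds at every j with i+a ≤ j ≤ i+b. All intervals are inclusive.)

Check (¬y → (◇[<=1] (¬y ∧ ¬x))) at every j in [4,7]:
  j=4: antecedent true; consequent holds (witness at 4) → ✓
  j=5: antecedent true; consequent fails (none in [5,6]) → ✗
  j=6: antecedent false → ✓
  j=7: antecedent true; consequent fails (none in [7,8]) → ✗
Fails at j=5 → formula fails.

False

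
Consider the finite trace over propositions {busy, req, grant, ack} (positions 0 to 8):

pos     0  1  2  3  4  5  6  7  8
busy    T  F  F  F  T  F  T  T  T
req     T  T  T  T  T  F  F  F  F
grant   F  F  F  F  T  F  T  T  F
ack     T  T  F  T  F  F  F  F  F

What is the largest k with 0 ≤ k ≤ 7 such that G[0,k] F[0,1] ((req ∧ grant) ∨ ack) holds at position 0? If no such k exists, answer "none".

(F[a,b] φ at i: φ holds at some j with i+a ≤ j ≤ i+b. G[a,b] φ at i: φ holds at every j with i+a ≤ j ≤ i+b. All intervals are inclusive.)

F[0,1] ((req ∧ grant) ∨ ack) must hold from j=0 onward; find where it first fails.
  j=0: holds
  j=1: holds
  j=2: holds
  j=3: holds
  j=4: holds
  j=5: fails
Holds on [0,4], so largest k = 4.

4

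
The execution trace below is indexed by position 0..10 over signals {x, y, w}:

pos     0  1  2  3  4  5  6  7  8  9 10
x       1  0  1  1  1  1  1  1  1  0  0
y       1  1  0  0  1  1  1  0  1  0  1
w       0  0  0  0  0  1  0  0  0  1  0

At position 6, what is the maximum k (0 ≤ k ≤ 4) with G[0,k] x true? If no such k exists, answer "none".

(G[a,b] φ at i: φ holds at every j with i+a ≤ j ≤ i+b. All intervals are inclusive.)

x must hold from j=6 onward; find where it first fails.
  j=6: holds
  j=7: holds
  j=8: holds
  j=9: fails
Holds on [6,8], so largest k = 2.

2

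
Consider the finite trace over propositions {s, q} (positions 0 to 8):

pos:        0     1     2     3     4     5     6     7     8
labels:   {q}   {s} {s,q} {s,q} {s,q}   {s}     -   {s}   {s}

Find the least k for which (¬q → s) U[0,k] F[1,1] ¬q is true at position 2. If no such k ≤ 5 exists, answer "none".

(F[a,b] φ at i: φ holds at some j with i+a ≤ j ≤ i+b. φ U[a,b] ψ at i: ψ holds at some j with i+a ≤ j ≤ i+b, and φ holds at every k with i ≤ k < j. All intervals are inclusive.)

Need earliest j ≥ 2 with F[1,1] ¬q, and (¬q → s) at every k in [2,j-1].
  j=2: rhs fails.
  j=3: rhs fails.
  j=4: rhs holds; lhs holds on [2,3]. k = 2.

2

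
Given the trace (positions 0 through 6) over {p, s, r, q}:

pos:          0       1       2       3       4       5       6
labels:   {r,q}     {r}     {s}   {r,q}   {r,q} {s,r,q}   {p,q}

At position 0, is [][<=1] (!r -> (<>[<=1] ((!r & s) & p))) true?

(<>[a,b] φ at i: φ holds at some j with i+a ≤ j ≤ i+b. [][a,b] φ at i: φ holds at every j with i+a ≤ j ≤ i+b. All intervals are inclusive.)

Check (!r -> (<>[<=1] ((!r & s) & p))) at every j in [0,1]:
  j=0: antecedent false → ✓
  j=1: antecedent false → ✓
All positions satisfy it → formula holds.

True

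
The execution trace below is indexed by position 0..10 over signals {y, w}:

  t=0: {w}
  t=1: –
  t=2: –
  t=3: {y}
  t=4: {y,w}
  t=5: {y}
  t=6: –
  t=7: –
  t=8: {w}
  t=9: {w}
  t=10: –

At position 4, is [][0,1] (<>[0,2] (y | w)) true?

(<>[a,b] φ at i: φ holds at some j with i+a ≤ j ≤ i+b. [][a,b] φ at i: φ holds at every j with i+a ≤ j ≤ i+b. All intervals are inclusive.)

Yes

Check <>[0,2] (y | w) at every j in [4,5]:
  j=4: holds (witness at 4)
  j=5: holds (witness at 5)
All positions satisfy it → formula holds.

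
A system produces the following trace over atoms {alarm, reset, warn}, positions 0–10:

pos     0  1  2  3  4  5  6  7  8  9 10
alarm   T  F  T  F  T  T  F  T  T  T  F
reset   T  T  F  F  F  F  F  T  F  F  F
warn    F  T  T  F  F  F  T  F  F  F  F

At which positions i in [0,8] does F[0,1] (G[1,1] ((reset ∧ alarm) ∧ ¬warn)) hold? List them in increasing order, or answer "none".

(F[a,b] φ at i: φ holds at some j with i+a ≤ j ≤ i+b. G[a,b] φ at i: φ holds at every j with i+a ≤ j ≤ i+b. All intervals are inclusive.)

Evaluate at each i in [0,8]:
  i=0: ✗ (none in [0,1])
  i=1: ✗ (none in [1,2])
  i=2: ✗ (none in [2,3])
  i=3: ✗ (none in [3,4])
  i=4: ✗ (none in [4,5])
  i=5: ✓ (witness j=6)
  i=6: ✓ (witness j=6)
  i=7: ✗ (none in [7,8])
  i=8: ✗ (none in [8,9])

5, 6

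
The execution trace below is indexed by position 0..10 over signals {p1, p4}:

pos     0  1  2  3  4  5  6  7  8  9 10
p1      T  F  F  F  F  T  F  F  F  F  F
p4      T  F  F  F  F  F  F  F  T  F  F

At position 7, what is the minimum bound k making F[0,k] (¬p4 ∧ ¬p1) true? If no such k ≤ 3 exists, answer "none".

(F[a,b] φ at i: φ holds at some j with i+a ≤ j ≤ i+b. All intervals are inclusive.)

Scan j = 7,8,… for (¬p4 ∧ ¬p1):
  j=7: holds
First hit at j=7, so smallest k = 7-7 = 0.

0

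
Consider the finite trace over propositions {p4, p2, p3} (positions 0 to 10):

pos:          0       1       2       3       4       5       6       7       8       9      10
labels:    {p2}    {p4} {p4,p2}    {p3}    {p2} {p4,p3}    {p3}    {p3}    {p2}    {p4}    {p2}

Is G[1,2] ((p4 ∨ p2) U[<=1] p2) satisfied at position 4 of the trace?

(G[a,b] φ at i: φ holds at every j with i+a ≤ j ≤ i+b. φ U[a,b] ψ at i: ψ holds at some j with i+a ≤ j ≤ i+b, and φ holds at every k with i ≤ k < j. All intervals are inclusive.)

False

Check ((p4 ∨ p2) U[<=1] p2) at every j in [5,6]:
  j=5: fails
  j=6: fails
Fails at j=5 → formula fails.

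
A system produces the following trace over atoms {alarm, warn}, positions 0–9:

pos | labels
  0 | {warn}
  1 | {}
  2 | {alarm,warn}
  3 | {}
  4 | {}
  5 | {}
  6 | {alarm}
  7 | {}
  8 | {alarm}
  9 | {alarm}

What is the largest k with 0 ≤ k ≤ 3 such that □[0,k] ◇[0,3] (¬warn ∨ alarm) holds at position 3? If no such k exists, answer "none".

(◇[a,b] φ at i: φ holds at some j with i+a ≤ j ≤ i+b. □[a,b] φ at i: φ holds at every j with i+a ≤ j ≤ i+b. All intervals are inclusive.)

3

◇[0,3] (¬warn ∨ alarm) must hold from j=3 onward; find where it first fails.
  j=3: holds
  j=4: holds
  j=5: holds
  j=6: holds
Holds through j=6; largest k = 3.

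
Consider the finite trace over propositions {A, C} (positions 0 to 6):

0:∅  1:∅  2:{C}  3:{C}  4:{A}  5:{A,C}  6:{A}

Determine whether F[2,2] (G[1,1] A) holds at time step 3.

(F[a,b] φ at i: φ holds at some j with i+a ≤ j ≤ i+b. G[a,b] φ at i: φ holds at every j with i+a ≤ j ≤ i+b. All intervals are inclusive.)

Holds

Check G[1,1] A at each j in [5,5]:
  j=5: holds on [6,6]
Found at j=5 → formula holds.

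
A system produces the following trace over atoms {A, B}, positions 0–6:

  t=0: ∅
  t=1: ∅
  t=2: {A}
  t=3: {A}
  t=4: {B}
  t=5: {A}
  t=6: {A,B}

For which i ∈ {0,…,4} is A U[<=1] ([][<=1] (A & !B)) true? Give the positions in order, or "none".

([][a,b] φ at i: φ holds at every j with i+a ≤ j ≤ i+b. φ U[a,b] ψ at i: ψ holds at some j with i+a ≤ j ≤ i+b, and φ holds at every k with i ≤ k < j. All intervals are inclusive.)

Evaluate at each i in [0,4]:
  i=0: ✗ (no rhs in [0,1])
  i=1: ✗ (lhs fails at k=1 before rhs at j=2)
  i=2: ✓ (rhs at j=2)
  i=3: ✗ (no rhs in [3,4])
  i=4: ✗ (no rhs in [4,5])

2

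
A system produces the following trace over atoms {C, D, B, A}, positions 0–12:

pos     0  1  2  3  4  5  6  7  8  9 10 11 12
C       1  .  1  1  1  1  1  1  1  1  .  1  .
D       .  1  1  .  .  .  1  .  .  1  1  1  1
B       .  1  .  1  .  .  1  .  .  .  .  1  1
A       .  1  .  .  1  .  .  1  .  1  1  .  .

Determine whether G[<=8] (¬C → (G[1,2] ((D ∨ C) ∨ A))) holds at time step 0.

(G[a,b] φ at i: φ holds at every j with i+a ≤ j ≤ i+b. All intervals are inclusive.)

Check (¬C → (G[1,2] ((D ∨ C) ∨ A))) at every j in [0,8]:
  j=0: antecedent false → ✓
  j=1: antecedent true; consequent holds on [2,3] → ✓
  j=2: antecedent false → ✓
  j=3: antecedent false → ✓
  j=4: antecedent false → ✓
  j=5: antecedent false → ✓
  j=6: antecedent false → ✓
  j=7: antecedent false → ✓
  j=8: antecedent false → ✓
All positions satisfy it → formula holds.

True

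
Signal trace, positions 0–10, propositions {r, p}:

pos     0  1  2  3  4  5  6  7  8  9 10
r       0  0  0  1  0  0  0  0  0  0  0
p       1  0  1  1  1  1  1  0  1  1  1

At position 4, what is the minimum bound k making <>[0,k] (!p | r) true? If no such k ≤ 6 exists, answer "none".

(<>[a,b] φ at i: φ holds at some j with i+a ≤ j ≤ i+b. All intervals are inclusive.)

Scan j = 4,5,… for (!p | r):
  j=4: fails
  j=5: fails
  j=6: fails
  j=7: holds
First hit at j=7, so smallest k = 7-4 = 3.

3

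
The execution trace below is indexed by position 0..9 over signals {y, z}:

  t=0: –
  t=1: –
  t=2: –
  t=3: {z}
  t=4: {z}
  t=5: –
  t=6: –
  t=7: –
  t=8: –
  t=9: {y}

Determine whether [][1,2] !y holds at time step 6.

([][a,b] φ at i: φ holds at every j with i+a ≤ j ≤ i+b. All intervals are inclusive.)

Check !y at every j in [7,8]:
  j=7: true
  j=8: true
All positions satisfy it → formula holds.

Yes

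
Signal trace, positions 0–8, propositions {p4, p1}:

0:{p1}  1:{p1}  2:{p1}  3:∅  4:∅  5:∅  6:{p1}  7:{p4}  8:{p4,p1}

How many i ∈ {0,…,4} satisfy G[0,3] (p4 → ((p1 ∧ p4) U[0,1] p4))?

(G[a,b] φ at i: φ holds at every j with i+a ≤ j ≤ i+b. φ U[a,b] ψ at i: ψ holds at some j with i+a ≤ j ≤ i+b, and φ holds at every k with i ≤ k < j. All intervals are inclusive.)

Evaluate at each i in [0,4]:
  i=0: ✓ (all of [0,3])
  i=1: ✓ (all of [1,4])
  i=2: ✓ (all of [2,5])
  i=3: ✓ (all of [3,6])
  i=4: ✓ (all of [4,7])
Positions where it holds: {0, 1, 2, 3, 4} → 5.

5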